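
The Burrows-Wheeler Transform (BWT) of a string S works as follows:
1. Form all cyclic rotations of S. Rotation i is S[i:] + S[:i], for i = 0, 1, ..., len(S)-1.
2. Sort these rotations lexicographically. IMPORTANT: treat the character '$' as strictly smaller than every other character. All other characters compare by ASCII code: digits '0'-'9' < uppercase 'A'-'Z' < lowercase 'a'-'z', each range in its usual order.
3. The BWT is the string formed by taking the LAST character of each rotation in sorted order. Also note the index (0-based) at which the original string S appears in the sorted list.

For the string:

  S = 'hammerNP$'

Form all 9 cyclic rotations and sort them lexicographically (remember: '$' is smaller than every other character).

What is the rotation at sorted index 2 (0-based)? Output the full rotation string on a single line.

Answer: P$hammerN

Derivation:
All 9 rotations (rotation i = S[i:]+S[:i]):
  rot[0] = hammerNP$
  rot[1] = ammerNP$h
  rot[2] = mmerNP$ha
  rot[3] = merNP$ham
  rot[4] = erNP$hamm
  rot[5] = rNP$hamme
  rot[6] = NP$hammer
  rot[7] = P$hammerN
  rot[8] = $hammerNP
Sorted (with $ < everything):
  sorted[0] = $hammerNP
  sorted[1] = NP$hammer
  sorted[2] = P$hammerN
  sorted[3] = ammerNP$h
  sorted[4] = erNP$hamm
  sorted[5] = hammerNP$
  sorted[6] = merNP$ham
  sorted[7] = mmerNP$ha
  sorted[8] = rNP$hamme
sorted[2] = P$hammerN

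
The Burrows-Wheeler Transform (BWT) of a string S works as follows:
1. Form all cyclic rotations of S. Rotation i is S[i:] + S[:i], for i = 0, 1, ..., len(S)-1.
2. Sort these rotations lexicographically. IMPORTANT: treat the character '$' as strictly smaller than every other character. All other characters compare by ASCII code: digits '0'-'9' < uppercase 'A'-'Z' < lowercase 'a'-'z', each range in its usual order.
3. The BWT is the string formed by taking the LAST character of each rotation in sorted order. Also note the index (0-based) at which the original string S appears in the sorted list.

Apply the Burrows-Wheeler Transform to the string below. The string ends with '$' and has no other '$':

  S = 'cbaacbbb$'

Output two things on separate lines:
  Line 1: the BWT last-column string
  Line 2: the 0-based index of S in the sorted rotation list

All 9 rotations (rotation i = S[i:]+S[:i]):
  rot[0] = cbaacbbb$
  rot[1] = baacbbb$c
  rot[2] = aacbbb$cb
  rot[3] = acbbb$cba
  rot[4] = cbbb$cbaa
  rot[5] = bbb$cbaac
  rot[6] = bb$cbaacb
  rot[7] = b$cbaacbb
  rot[8] = $cbaacbbb
Sorted (with $ < everything):
  sorted[0] = $cbaacbbb  (last char: 'b')
  sorted[1] = aacbbb$cb  (last char: 'b')
  sorted[2] = acbbb$cba  (last char: 'a')
  sorted[3] = b$cbaacbb  (last char: 'b')
  sorted[4] = baacbbb$c  (last char: 'c')
  sorted[5] = bb$cbaacb  (last char: 'b')
  sorted[6] = bbb$cbaac  (last char: 'c')
  sorted[7] = cbaacbbb$  (last char: '$')
  sorted[8] = cbbb$cbaa  (last char: 'a')
Last column: bbabcbc$a
Original string S is at sorted index 7

Answer: bbabcbc$a
7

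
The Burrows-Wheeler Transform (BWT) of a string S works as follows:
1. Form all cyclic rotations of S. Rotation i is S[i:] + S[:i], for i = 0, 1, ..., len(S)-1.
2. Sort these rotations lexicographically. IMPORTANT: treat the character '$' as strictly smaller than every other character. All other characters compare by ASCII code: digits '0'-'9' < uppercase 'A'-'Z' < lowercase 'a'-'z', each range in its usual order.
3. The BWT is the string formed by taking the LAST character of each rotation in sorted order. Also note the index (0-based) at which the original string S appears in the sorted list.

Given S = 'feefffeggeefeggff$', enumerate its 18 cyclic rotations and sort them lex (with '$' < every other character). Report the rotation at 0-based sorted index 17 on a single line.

Answer: ggff$feefffeggeefe

Derivation:
All 18 rotations (rotation i = S[i:]+S[:i]):
  rot[0] = feefffeggeefeggff$
  rot[1] = eefffeggeefeggff$f
  rot[2] = efffeggeefeggff$fe
  rot[3] = fffeggeefeggff$fee
  rot[4] = ffeggeefeggff$feef
  rot[5] = feggeefeggff$feeff
  rot[6] = eggeefeggff$feefff
  rot[7] = ggeefeggff$feefffe
  rot[8] = geefeggff$feefffeg
  rot[9] = eefeggff$feefffegg
  rot[10] = efeggff$feefffegge
  rot[11] = feggff$feefffeggee
  rot[12] = eggff$feefffeggeef
  rot[13] = ggff$feefffeggeefe
  rot[14] = gff$feefffeggeefeg
  rot[15] = ff$feefffeggeefegg
  rot[16] = f$feefffeggeefeggf
  rot[17] = $feefffeggeefeggff
Sorted (with $ < everything):
  sorted[0] = $feefffeggeefeggff
  sorted[1] = eefeggff$feefffegg
  sorted[2] = eefffeggeefeggff$f
  sorted[3] = efeggff$feefffegge
  sorted[4] = efffeggeefeggff$fe
  sorted[5] = eggeefeggff$feefff
  sorted[6] = eggff$feefffeggeef
  sorted[7] = f$feefffeggeefeggf
  sorted[8] = feefffeggeefeggff$
  sorted[9] = feggeefeggff$feeff
  sorted[10] = feggff$feefffeggee
  sorted[11] = ff$feefffeggeefegg
  sorted[12] = ffeggeefeggff$feef
  sorted[13] = fffeggeefeggff$fee
  sorted[14] = geefeggff$feefffeg
  sorted[15] = gff$feefffeggeefeg
  sorted[16] = ggeefeggff$feefffe
  sorted[17] = ggff$feefffeggeefe
sorted[17] = ggff$feefffeggeefe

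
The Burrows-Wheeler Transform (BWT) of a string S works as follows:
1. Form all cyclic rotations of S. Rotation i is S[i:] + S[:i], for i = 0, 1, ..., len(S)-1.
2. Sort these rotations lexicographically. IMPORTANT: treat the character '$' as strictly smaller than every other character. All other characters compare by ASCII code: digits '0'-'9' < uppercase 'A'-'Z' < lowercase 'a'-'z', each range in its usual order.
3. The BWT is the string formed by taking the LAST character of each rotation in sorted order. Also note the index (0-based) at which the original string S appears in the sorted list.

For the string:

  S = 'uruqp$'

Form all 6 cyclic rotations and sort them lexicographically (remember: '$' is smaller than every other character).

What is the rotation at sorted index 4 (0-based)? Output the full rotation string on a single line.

All 6 rotations (rotation i = S[i:]+S[:i]):
  rot[0] = uruqp$
  rot[1] = ruqp$u
  rot[2] = uqp$ur
  rot[3] = qp$uru
  rot[4] = p$uruq
  rot[5] = $uruqp
Sorted (with $ < everything):
  sorted[0] = $uruqp
  sorted[1] = p$uruq
  sorted[2] = qp$uru
  sorted[3] = ruqp$u
  sorted[4] = uqp$ur
  sorted[5] = uruqp$
sorted[4] = uqp$ur

Answer: uqp$ur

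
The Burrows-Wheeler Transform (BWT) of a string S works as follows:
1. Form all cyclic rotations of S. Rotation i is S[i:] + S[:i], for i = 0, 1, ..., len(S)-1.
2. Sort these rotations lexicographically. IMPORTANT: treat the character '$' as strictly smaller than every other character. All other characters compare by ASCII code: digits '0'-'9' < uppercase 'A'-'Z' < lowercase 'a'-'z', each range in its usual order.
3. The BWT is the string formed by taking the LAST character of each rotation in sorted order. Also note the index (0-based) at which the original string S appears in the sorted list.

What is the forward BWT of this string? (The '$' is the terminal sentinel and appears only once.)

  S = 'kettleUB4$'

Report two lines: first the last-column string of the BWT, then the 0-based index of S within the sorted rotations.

Answer: 4BUelk$tte
6

Derivation:
All 10 rotations (rotation i = S[i:]+S[:i]):
  rot[0] = kettleUB4$
  rot[1] = ettleUB4$k
  rot[2] = ttleUB4$ke
  rot[3] = tleUB4$ket
  rot[4] = leUB4$kett
  rot[5] = eUB4$kettl
  rot[6] = UB4$kettle
  rot[7] = B4$kettleU
  rot[8] = 4$kettleUB
  rot[9] = $kettleUB4
Sorted (with $ < everything):
  sorted[0] = $kettleUB4  (last char: '4')
  sorted[1] = 4$kettleUB  (last char: 'B')
  sorted[2] = B4$kettleU  (last char: 'U')
  sorted[3] = UB4$kettle  (last char: 'e')
  sorted[4] = eUB4$kettl  (last char: 'l')
  sorted[5] = ettleUB4$k  (last char: 'k')
  sorted[6] = kettleUB4$  (last char: '$')
  sorted[7] = leUB4$kett  (last char: 't')
  sorted[8] = tleUB4$ket  (last char: 't')
  sorted[9] = ttleUB4$ke  (last char: 'e')
Last column: 4BUelk$tte
Original string S is at sorted index 6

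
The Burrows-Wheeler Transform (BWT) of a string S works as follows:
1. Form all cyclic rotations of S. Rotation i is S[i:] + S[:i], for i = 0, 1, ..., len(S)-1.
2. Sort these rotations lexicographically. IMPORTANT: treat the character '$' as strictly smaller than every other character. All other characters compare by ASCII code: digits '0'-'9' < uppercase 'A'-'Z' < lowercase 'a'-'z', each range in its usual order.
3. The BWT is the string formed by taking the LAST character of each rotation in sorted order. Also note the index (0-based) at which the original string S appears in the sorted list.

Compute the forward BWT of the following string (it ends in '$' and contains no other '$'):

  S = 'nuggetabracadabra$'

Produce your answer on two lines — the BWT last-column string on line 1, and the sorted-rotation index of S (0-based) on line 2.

Answer: ardtrcaaaaggu$bben
13

Derivation:
All 18 rotations (rotation i = S[i:]+S[:i]):
  rot[0] = nuggetabracadabra$
  rot[1] = uggetabracadabra$n
  rot[2] = ggetabracadabra$nu
  rot[3] = getabracadabra$nug
  rot[4] = etabracadabra$nugg
  rot[5] = tabracadabra$nugge
  rot[6] = abracadabra$nugget
  rot[7] = bracadabra$nuggeta
  rot[8] = racadabra$nuggetab
  rot[9] = acadabra$nuggetabr
  rot[10] = cadabra$nuggetabra
  rot[11] = adabra$nuggetabrac
  rot[12] = dabra$nuggetabraca
  rot[13] = abra$nuggetabracad
  rot[14] = bra$nuggetabracada
  rot[15] = ra$nuggetabracadab
  rot[16] = a$nuggetabracadabr
  rot[17] = $nuggetabracadabra
Sorted (with $ < everything):
  sorted[0] = $nuggetabracadabra  (last char: 'a')
  sorted[1] = a$nuggetabracadabr  (last char: 'r')
  sorted[2] = abra$nuggetabracad  (last char: 'd')
  sorted[3] = abracadabra$nugget  (last char: 't')
  sorted[4] = acadabra$nuggetabr  (last char: 'r')
  sorted[5] = adabra$nuggetabrac  (last char: 'c')
  sorted[6] = bra$nuggetabracada  (last char: 'a')
  sorted[7] = bracadabra$nuggeta  (last char: 'a')
  sorted[8] = cadabra$nuggetabra  (last char: 'a')
  sorted[9] = dabra$nuggetabraca  (last char: 'a')
  sorted[10] = etabracadabra$nugg  (last char: 'g')
  sorted[11] = getabracadabra$nug  (last char: 'g')
  sorted[12] = ggetabracadabra$nu  (last char: 'u')
  sorted[13] = nuggetabracadabra$  (last char: '$')
  sorted[14] = ra$nuggetabracadab  (last char: 'b')
  sorted[15] = racadabra$nuggetab  (last char: 'b')
  sorted[16] = tabracadabra$nugge  (last char: 'e')
  sorted[17] = uggetabracadabra$n  (last char: 'n')
Last column: ardtrcaaaaggu$bben
Original string S is at sorted index 13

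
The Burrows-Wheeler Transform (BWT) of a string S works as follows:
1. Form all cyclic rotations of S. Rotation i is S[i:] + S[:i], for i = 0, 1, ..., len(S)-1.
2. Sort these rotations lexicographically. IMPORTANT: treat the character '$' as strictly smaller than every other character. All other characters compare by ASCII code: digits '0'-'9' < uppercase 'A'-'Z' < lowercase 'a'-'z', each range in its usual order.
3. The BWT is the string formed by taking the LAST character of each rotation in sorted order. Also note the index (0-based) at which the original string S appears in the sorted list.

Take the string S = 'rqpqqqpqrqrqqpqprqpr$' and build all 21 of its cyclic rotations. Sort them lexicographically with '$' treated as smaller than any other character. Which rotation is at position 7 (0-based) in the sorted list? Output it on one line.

Answer: qpqqqpqrqrqqpqprqpr$r

Derivation:
All 21 rotations (rotation i = S[i:]+S[:i]):
  rot[0] = rqpqqqpqrqrqqpqprqpr$
  rot[1] = qpqqqpqrqrqqpqprqpr$r
  rot[2] = pqqqpqrqrqqpqprqpr$rq
  rot[3] = qqqpqrqrqqpqprqpr$rqp
  rot[4] = qqpqrqrqqpqprqpr$rqpq
  rot[5] = qpqrqrqqpqprqpr$rqpqq
  rot[6] = pqrqrqqpqprqpr$rqpqqq
  rot[7] = qrqrqqpqprqpr$rqpqqqp
  rot[8] = rqrqqpqprqpr$rqpqqqpq
  rot[9] = qrqqpqprqpr$rqpqqqpqr
  rot[10] = rqqpqprqpr$rqpqqqpqrq
  rot[11] = qqpqprqpr$rqpqqqpqrqr
  rot[12] = qpqprqpr$rqpqqqpqrqrq
  rot[13] = pqprqpr$rqpqqqpqrqrqq
  rot[14] = qprqpr$rqpqqqpqrqrqqp
  rot[15] = prqpr$rqpqqqpqrqrqqpq
  rot[16] = rqpr$rqpqqqpqrqrqqpqp
  rot[17] = qpr$rqpqqqpqrqrqqpqpr
  rot[18] = pr$rqpqqqpqrqrqqpqprq
  rot[19] = r$rqpqqqpqrqrqqpqprqp
  rot[20] = $rqpqqqpqrqrqqpqprqpr
Sorted (with $ < everything):
  sorted[0] = $rqpqqqpqrqrqqpqprqpr
  sorted[1] = pqprqpr$rqpqqqpqrqrqq
  sorted[2] = pqqqpqrqrqqpqprqpr$rq
  sorted[3] = pqrqrqqpqprqpr$rqpqqq
  sorted[4] = pr$rqpqqqpqrqrqqpqprq
  sorted[5] = prqpr$rqpqqqpqrqrqqpq
  sorted[6] = qpqprqpr$rqpqqqpqrqrq
  sorted[7] = qpqqqpqrqrqqpqprqpr$r
  sorted[8] = qpqrqrqqpqprqpr$rqpqq
  sorted[9] = qpr$rqpqqqpqrqrqqpqpr
  sorted[10] = qprqpr$rqpqqqpqrqrqqp
  sorted[11] = qqpqprqpr$rqpqqqpqrqr
  sorted[12] = qqpqrqrqqpqprqpr$rqpq
  sorted[13] = qqqpqrqrqqpqprqpr$rqp
  sorted[14] = qrqqpqprqpr$rqpqqqpqr
  sorted[15] = qrqrqqpqprqpr$rqpqqqp
  sorted[16] = r$rqpqqqpqrqrqqpqprqp
  sorted[17] = rqpqqqpqrqrqqpqprqpr$
  sorted[18] = rqpr$rqpqqqpqrqrqqpqp
  sorted[19] = rqqpqprqpr$rqpqqqpqrq
  sorted[20] = rqrqqpqprqpr$rqpqqqpq
sorted[7] = qpqqqpqrqrqqpqprqpr$r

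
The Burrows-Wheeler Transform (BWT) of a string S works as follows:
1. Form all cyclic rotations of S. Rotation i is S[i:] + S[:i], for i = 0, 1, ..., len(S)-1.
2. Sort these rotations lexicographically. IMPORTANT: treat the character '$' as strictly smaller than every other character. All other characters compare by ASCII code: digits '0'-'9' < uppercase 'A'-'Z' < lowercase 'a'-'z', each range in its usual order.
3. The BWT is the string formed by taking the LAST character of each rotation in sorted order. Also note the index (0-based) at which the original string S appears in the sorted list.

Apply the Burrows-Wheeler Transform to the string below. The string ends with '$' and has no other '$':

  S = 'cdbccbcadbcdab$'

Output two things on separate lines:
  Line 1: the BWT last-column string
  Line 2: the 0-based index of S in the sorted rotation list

Answer: bdcacddbcbb$cca
11

Derivation:
All 15 rotations (rotation i = S[i:]+S[:i]):
  rot[0] = cdbccbcadbcdab$
  rot[1] = dbccbcadbcdab$c
  rot[2] = bccbcadbcdab$cd
  rot[3] = ccbcadbcdab$cdb
  rot[4] = cbcadbcdab$cdbc
  rot[5] = bcadbcdab$cdbcc
  rot[6] = cadbcdab$cdbccb
  rot[7] = adbcdab$cdbccbc
  rot[8] = dbcdab$cdbccbca
  rot[9] = bcdab$cdbccbcad
  rot[10] = cdab$cdbccbcadb
  rot[11] = dab$cdbccbcadbc
  rot[12] = ab$cdbccbcadbcd
  rot[13] = b$cdbccbcadbcda
  rot[14] = $cdbccbcadbcdab
Sorted (with $ < everything):
  sorted[0] = $cdbccbcadbcdab  (last char: 'b')
  sorted[1] = ab$cdbccbcadbcd  (last char: 'd')
  sorted[2] = adbcdab$cdbccbc  (last char: 'c')
  sorted[3] = b$cdbccbcadbcda  (last char: 'a')
  sorted[4] = bcadbcdab$cdbcc  (last char: 'c')
  sorted[5] = bccbcadbcdab$cd  (last char: 'd')
  sorted[6] = bcdab$cdbccbcad  (last char: 'd')
  sorted[7] = cadbcdab$cdbccb  (last char: 'b')
  sorted[8] = cbcadbcdab$cdbc  (last char: 'c')
  sorted[9] = ccbcadbcdab$cdb  (last char: 'b')
  sorted[10] = cdab$cdbccbcadb  (last char: 'b')
  sorted[11] = cdbccbcadbcdab$  (last char: '$')
  sorted[12] = dab$cdbccbcadbc  (last char: 'c')
  sorted[13] = dbccbcadbcdab$c  (last char: 'c')
  sorted[14] = dbcdab$cdbccbca  (last char: 'a')
Last column: bdcacddbcbb$cca
Original string S is at sorted index 11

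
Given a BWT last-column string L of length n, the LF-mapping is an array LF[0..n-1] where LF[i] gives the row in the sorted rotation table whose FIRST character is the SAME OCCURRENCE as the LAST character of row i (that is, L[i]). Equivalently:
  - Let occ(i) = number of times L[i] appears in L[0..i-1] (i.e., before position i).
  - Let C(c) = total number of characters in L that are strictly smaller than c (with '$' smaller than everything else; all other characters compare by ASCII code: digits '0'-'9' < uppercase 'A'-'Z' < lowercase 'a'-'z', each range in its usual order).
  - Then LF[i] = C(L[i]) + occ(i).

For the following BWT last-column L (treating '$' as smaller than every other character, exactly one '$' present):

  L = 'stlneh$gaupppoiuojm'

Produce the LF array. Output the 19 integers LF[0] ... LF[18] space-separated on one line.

Char counts: '$':1, 'a':1, 'e':1, 'g':1, 'h':1, 'i':1, 'j':1, 'l':1, 'm':1, 'n':1, 'o':2, 'p':3, 's':1, 't':1, 'u':2
C (first-col start): C('$')=0, C('a')=1, C('e')=2, C('g')=3, C('h')=4, C('i')=5, C('j')=6, C('l')=7, C('m')=8, C('n')=9, C('o')=10, C('p')=12, C('s')=15, C('t')=16, C('u')=17
L[0]='s': occ=0, LF[0]=C('s')+0=15+0=15
L[1]='t': occ=0, LF[1]=C('t')+0=16+0=16
L[2]='l': occ=0, LF[2]=C('l')+0=7+0=7
L[3]='n': occ=0, LF[3]=C('n')+0=9+0=9
L[4]='e': occ=0, LF[4]=C('e')+0=2+0=2
L[5]='h': occ=0, LF[5]=C('h')+0=4+0=4
L[6]='$': occ=0, LF[6]=C('$')+0=0+0=0
L[7]='g': occ=0, LF[7]=C('g')+0=3+0=3
L[8]='a': occ=0, LF[8]=C('a')+0=1+0=1
L[9]='u': occ=0, LF[9]=C('u')+0=17+0=17
L[10]='p': occ=0, LF[10]=C('p')+0=12+0=12
L[11]='p': occ=1, LF[11]=C('p')+1=12+1=13
L[12]='p': occ=2, LF[12]=C('p')+2=12+2=14
L[13]='o': occ=0, LF[13]=C('o')+0=10+0=10
L[14]='i': occ=0, LF[14]=C('i')+0=5+0=5
L[15]='u': occ=1, LF[15]=C('u')+1=17+1=18
L[16]='o': occ=1, LF[16]=C('o')+1=10+1=11
L[17]='j': occ=0, LF[17]=C('j')+0=6+0=6
L[18]='m': occ=0, LF[18]=C('m')+0=8+0=8

Answer: 15 16 7 9 2 4 0 3 1 17 12 13 14 10 5 18 11 6 8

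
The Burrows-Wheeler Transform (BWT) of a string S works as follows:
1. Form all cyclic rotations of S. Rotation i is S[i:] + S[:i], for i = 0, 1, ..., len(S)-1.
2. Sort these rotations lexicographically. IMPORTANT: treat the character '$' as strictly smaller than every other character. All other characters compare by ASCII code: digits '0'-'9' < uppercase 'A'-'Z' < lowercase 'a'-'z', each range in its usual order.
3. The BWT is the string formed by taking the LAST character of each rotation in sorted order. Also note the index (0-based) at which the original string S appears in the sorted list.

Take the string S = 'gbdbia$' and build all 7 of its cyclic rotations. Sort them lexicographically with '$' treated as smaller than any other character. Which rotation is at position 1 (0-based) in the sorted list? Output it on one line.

Answer: a$gbdbi

Derivation:
All 7 rotations (rotation i = S[i:]+S[:i]):
  rot[0] = gbdbia$
  rot[1] = bdbia$g
  rot[2] = dbia$gb
  rot[3] = bia$gbd
  rot[4] = ia$gbdb
  rot[5] = a$gbdbi
  rot[6] = $gbdbia
Sorted (with $ < everything):
  sorted[0] = $gbdbia
  sorted[1] = a$gbdbi
  sorted[2] = bdbia$g
  sorted[3] = bia$gbd
  sorted[4] = dbia$gb
  sorted[5] = gbdbia$
  sorted[6] = ia$gbdb
sorted[1] = a$gbdbi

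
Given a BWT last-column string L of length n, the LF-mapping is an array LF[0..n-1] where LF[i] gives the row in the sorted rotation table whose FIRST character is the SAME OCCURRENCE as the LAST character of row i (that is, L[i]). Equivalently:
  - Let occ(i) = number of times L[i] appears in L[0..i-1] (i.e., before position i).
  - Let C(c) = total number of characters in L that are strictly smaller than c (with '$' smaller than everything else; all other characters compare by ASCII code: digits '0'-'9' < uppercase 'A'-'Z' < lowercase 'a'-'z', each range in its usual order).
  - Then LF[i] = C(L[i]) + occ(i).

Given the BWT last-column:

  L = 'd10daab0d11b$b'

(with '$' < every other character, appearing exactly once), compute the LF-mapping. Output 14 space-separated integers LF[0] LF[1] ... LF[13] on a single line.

Char counts: '$':1, '0':2, '1':3, 'a':2, 'b':3, 'd':3
C (first-col start): C('$')=0, C('0')=1, C('1')=3, C('a')=6, C('b')=8, C('d')=11
L[0]='d': occ=0, LF[0]=C('d')+0=11+0=11
L[1]='1': occ=0, LF[1]=C('1')+0=3+0=3
L[2]='0': occ=0, LF[2]=C('0')+0=1+0=1
L[3]='d': occ=1, LF[3]=C('d')+1=11+1=12
L[4]='a': occ=0, LF[4]=C('a')+0=6+0=6
L[5]='a': occ=1, LF[5]=C('a')+1=6+1=7
L[6]='b': occ=0, LF[6]=C('b')+0=8+0=8
L[7]='0': occ=1, LF[7]=C('0')+1=1+1=2
L[8]='d': occ=2, LF[8]=C('d')+2=11+2=13
L[9]='1': occ=1, LF[9]=C('1')+1=3+1=4
L[10]='1': occ=2, LF[10]=C('1')+2=3+2=5
L[11]='b': occ=1, LF[11]=C('b')+1=8+1=9
L[12]='$': occ=0, LF[12]=C('$')+0=0+0=0
L[13]='b': occ=2, LF[13]=C('b')+2=8+2=10

Answer: 11 3 1 12 6 7 8 2 13 4 5 9 0 10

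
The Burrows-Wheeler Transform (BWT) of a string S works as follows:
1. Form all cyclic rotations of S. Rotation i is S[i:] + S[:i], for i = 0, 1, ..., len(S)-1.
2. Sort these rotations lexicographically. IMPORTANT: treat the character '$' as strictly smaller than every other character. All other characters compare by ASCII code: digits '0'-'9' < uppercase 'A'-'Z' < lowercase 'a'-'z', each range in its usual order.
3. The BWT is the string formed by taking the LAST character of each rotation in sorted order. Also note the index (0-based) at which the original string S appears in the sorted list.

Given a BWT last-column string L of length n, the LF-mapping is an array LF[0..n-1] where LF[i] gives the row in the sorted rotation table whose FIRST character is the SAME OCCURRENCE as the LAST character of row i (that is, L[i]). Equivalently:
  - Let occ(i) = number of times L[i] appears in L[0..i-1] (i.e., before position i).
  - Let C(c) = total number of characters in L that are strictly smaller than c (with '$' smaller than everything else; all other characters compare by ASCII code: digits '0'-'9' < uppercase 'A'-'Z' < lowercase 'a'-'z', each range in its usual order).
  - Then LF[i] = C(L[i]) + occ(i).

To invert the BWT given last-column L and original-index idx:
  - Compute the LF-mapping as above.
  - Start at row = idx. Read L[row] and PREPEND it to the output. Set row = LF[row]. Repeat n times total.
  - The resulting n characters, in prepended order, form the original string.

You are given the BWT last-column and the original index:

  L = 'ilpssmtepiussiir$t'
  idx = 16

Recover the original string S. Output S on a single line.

Answer: turtlemississippi$

Derivation:
LF mapping: 2 6 8 11 12 7 15 1 9 3 17 13 14 4 5 10 0 16
Walk LF starting at row 16, prepending L[row]:
  step 1: row=16, L[16]='$', prepend. Next row=LF[16]=0
  step 2: row=0, L[0]='i', prepend. Next row=LF[0]=2
  step 3: row=2, L[2]='p', prepend. Next row=LF[2]=8
  step 4: row=8, L[8]='p', prepend. Next row=LF[8]=9
  step 5: row=9, L[9]='i', prepend. Next row=LF[9]=3
  step 6: row=3, L[3]='s', prepend. Next row=LF[3]=11
  step 7: row=11, L[11]='s', prepend. Next row=LF[11]=13
  step 8: row=13, L[13]='i', prepend. Next row=LF[13]=4
  step 9: row=4, L[4]='s', prepend. Next row=LF[4]=12
  step 10: row=12, L[12]='s', prepend. Next row=LF[12]=14
  step 11: row=14, L[14]='i', prepend. Next row=LF[14]=5
  step 12: row=5, L[5]='m', prepend. Next row=LF[5]=7
  step 13: row=7, L[7]='e', prepend. Next row=LF[7]=1
  step 14: row=1, L[1]='l', prepend. Next row=LF[1]=6
  step 15: row=6, L[6]='t', prepend. Next row=LF[6]=15
  step 16: row=15, L[15]='r', prepend. Next row=LF[15]=10
  step 17: row=10, L[10]='u', prepend. Next row=LF[10]=17
  step 18: row=17, L[17]='t', prepend. Next row=LF[17]=16
Reversed output: turtlemississippi$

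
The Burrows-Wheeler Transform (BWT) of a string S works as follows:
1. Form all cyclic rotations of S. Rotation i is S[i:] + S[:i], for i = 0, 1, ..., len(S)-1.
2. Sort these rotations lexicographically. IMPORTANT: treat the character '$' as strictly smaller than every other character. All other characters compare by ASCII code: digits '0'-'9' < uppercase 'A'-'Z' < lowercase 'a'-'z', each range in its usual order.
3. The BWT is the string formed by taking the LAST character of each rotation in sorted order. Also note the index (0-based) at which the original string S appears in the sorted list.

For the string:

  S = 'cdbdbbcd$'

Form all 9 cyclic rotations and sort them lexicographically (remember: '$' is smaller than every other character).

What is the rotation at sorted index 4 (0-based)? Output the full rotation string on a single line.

All 9 rotations (rotation i = S[i:]+S[:i]):
  rot[0] = cdbdbbcd$
  rot[1] = dbdbbcd$c
  rot[2] = bdbbcd$cd
  rot[3] = dbbcd$cdb
  rot[4] = bbcd$cdbd
  rot[5] = bcd$cdbdb
  rot[6] = cd$cdbdbb
  rot[7] = d$cdbdbbc
  rot[8] = $cdbdbbcd
Sorted (with $ < everything):
  sorted[0] = $cdbdbbcd
  sorted[1] = bbcd$cdbd
  sorted[2] = bcd$cdbdb
  sorted[3] = bdbbcd$cd
  sorted[4] = cd$cdbdbb
  sorted[5] = cdbdbbcd$
  sorted[6] = d$cdbdbbc
  sorted[7] = dbbcd$cdb
  sorted[8] = dbdbbcd$c
sorted[4] = cd$cdbdbb

Answer: cd$cdbdbb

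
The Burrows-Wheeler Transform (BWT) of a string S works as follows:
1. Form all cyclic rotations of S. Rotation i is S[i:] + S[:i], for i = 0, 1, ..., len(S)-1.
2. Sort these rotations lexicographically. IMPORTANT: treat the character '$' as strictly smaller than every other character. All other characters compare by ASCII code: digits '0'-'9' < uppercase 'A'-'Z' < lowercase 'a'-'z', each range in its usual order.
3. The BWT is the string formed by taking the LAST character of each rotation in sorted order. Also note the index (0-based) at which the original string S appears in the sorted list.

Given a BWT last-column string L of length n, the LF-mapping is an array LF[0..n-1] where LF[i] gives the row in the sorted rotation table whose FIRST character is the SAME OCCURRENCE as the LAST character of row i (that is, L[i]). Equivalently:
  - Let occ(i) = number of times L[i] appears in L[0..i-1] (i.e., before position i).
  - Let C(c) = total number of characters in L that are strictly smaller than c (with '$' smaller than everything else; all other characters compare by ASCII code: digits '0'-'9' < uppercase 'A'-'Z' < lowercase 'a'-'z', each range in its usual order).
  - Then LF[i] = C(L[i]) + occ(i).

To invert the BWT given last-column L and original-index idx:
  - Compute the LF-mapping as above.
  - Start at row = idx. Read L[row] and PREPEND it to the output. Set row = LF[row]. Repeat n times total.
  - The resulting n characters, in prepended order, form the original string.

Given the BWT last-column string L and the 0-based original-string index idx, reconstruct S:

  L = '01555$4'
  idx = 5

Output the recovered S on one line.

Answer: 545510$

Derivation:
LF mapping: 1 2 4 5 6 0 3
Walk LF starting at row 5, prepending L[row]:
  step 1: row=5, L[5]='$', prepend. Next row=LF[5]=0
  step 2: row=0, L[0]='0', prepend. Next row=LF[0]=1
  step 3: row=1, L[1]='1', prepend. Next row=LF[1]=2
  step 4: row=2, L[2]='5', prepend. Next row=LF[2]=4
  step 5: row=4, L[4]='5', prepend. Next row=LF[4]=6
  step 6: row=6, L[6]='4', prepend. Next row=LF[6]=3
  step 7: row=3, L[3]='5', prepend. Next row=LF[3]=5
Reversed output: 545510$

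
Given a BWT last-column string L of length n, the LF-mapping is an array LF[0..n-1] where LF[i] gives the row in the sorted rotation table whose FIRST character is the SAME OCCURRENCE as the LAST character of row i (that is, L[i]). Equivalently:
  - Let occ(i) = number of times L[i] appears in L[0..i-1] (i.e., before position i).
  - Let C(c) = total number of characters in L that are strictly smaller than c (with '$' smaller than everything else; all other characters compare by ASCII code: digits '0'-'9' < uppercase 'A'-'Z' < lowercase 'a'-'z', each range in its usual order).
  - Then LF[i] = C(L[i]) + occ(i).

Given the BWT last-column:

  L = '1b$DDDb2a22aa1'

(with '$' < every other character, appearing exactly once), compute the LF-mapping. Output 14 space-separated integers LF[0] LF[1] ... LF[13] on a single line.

Char counts: '$':1, '1':2, '2':3, 'D':3, 'a':3, 'b':2
C (first-col start): C('$')=0, C('1')=1, C('2')=3, C('D')=6, C('a')=9, C('b')=12
L[0]='1': occ=0, LF[0]=C('1')+0=1+0=1
L[1]='b': occ=0, LF[1]=C('b')+0=12+0=12
L[2]='$': occ=0, LF[2]=C('$')+0=0+0=0
L[3]='D': occ=0, LF[3]=C('D')+0=6+0=6
L[4]='D': occ=1, LF[4]=C('D')+1=6+1=7
L[5]='D': occ=2, LF[5]=C('D')+2=6+2=8
L[6]='b': occ=1, LF[6]=C('b')+1=12+1=13
L[7]='2': occ=0, LF[7]=C('2')+0=3+0=3
L[8]='a': occ=0, LF[8]=C('a')+0=9+0=9
L[9]='2': occ=1, LF[9]=C('2')+1=3+1=4
L[10]='2': occ=2, LF[10]=C('2')+2=3+2=5
L[11]='a': occ=1, LF[11]=C('a')+1=9+1=10
L[12]='a': occ=2, LF[12]=C('a')+2=9+2=11
L[13]='1': occ=1, LF[13]=C('1')+1=1+1=2

Answer: 1 12 0 6 7 8 13 3 9 4 5 10 11 2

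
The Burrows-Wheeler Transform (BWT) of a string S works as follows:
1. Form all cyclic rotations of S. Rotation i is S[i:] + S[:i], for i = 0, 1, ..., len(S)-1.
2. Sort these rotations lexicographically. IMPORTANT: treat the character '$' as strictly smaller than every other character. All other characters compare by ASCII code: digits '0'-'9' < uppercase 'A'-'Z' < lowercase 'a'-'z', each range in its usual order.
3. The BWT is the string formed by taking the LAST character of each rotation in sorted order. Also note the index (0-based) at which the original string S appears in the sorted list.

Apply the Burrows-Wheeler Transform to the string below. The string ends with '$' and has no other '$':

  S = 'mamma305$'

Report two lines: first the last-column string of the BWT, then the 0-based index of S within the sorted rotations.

All 9 rotations (rotation i = S[i:]+S[:i]):
  rot[0] = mamma305$
  rot[1] = amma305$m
  rot[2] = mma305$ma
  rot[3] = ma305$mam
  rot[4] = a305$mamm
  rot[5] = 305$mamma
  rot[6] = 05$mamma3
  rot[7] = 5$mamma30
  rot[8] = $mamma305
Sorted (with $ < everything):
  sorted[0] = $mamma305  (last char: '5')
  sorted[1] = 05$mamma3  (last char: '3')
  sorted[2] = 305$mamma  (last char: 'a')
  sorted[3] = 5$mamma30  (last char: '0')
  sorted[4] = a305$mamm  (last char: 'm')
  sorted[5] = amma305$m  (last char: 'm')
  sorted[6] = ma305$mam  (last char: 'm')
  sorted[7] = mamma305$  (last char: '$')
  sorted[8] = mma305$ma  (last char: 'a')
Last column: 53a0mmm$a
Original string S is at sorted index 7

Answer: 53a0mmm$a
7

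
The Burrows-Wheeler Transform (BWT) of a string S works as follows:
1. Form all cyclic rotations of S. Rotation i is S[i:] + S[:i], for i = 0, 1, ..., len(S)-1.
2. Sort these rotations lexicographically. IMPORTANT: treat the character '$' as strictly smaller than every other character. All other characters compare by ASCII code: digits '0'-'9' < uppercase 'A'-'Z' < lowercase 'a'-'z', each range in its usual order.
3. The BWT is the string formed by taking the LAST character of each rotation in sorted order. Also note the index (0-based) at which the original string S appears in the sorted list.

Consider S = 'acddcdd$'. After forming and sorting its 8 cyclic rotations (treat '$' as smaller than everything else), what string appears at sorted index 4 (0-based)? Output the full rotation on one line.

Answer: d$acddcd

Derivation:
All 8 rotations (rotation i = S[i:]+S[:i]):
  rot[0] = acddcdd$
  rot[1] = cddcdd$a
  rot[2] = ddcdd$ac
  rot[3] = dcdd$acd
  rot[4] = cdd$acdd
  rot[5] = dd$acddc
  rot[6] = d$acddcd
  rot[7] = $acddcdd
Sorted (with $ < everything):
  sorted[0] = $acddcdd
  sorted[1] = acddcdd$
  sorted[2] = cdd$acdd
  sorted[3] = cddcdd$a
  sorted[4] = d$acddcd
  sorted[5] = dcdd$acd
  sorted[6] = dd$acddc
  sorted[7] = ddcdd$ac
sorted[4] = d$acddcd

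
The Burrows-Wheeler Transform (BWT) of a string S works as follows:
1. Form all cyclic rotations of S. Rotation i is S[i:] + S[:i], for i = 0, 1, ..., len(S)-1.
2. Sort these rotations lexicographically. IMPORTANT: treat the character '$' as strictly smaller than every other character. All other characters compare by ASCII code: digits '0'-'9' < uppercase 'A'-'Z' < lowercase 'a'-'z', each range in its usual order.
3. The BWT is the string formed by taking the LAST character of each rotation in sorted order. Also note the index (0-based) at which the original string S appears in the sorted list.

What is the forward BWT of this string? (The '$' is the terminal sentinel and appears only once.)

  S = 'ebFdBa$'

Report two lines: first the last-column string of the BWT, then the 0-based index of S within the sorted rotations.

Answer: adbBeF$
6

Derivation:
All 7 rotations (rotation i = S[i:]+S[:i]):
  rot[0] = ebFdBa$
  rot[1] = bFdBa$e
  rot[2] = FdBa$eb
  rot[3] = dBa$ebF
  rot[4] = Ba$ebFd
  rot[5] = a$ebFdB
  rot[6] = $ebFdBa
Sorted (with $ < everything):
  sorted[0] = $ebFdBa  (last char: 'a')
  sorted[1] = Ba$ebFd  (last char: 'd')
  sorted[2] = FdBa$eb  (last char: 'b')
  sorted[3] = a$ebFdB  (last char: 'B')
  sorted[4] = bFdBa$e  (last char: 'e')
  sorted[5] = dBa$ebF  (last char: 'F')
  sorted[6] = ebFdBa$  (last char: '$')
Last column: adbBeF$
Original string S is at sorted index 6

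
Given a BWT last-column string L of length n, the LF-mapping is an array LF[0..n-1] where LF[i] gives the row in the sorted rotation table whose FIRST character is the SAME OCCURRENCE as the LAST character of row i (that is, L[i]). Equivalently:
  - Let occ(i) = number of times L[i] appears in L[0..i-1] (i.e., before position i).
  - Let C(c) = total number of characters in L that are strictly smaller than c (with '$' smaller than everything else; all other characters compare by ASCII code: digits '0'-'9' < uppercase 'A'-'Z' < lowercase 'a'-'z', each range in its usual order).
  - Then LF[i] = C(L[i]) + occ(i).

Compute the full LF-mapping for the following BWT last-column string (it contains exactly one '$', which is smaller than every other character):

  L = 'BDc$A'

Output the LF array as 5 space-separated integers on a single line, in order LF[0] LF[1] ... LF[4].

Answer: 2 3 4 0 1

Derivation:
Char counts: '$':1, 'A':1, 'B':1, 'D':1, 'c':1
C (first-col start): C('$')=0, C('A')=1, C('B')=2, C('D')=3, C('c')=4
L[0]='B': occ=0, LF[0]=C('B')+0=2+0=2
L[1]='D': occ=0, LF[1]=C('D')+0=3+0=3
L[2]='c': occ=0, LF[2]=C('c')+0=4+0=4
L[3]='$': occ=0, LF[3]=C('$')+0=0+0=0
L[4]='A': occ=0, LF[4]=C('A')+0=1+0=1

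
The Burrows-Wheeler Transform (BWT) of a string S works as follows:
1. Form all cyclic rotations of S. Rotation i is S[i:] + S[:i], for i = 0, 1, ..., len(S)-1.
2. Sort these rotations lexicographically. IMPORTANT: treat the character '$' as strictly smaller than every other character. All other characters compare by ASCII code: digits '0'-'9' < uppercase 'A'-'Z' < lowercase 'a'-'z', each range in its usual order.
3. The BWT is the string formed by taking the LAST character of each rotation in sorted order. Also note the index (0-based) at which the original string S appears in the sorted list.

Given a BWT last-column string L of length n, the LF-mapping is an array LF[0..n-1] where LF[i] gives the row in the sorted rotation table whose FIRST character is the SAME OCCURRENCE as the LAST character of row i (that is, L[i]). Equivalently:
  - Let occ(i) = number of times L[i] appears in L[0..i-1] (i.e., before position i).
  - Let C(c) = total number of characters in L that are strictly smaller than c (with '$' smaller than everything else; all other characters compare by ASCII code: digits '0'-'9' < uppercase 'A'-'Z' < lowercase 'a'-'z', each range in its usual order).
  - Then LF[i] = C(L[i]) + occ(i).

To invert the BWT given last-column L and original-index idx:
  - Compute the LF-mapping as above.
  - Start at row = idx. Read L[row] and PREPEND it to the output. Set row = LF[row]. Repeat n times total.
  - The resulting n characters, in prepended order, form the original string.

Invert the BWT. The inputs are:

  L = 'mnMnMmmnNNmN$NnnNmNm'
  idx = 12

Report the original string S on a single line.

Answer: mmNmNmnNnNNnmnnMMNm$

Derivation:
LF mapping: 9 15 1 16 2 10 11 17 3 4 12 5 0 6 18 19 7 13 8 14
Walk LF starting at row 12, prepending L[row]:
  step 1: row=12, L[12]='$', prepend. Next row=LF[12]=0
  step 2: row=0, L[0]='m', prepend. Next row=LF[0]=9
  step 3: row=9, L[9]='N', prepend. Next row=LF[9]=4
  step 4: row=4, L[4]='M', prepend. Next row=LF[4]=2
  step 5: row=2, L[2]='M', prepend. Next row=LF[2]=1
  step 6: row=1, L[1]='n', prepend. Next row=LF[1]=15
  step 7: row=15, L[15]='n', prepend. Next row=LF[15]=19
  step 8: row=19, L[19]='m', prepend. Next row=LF[19]=14
  step 9: row=14, L[14]='n', prepend. Next row=LF[14]=18
  step 10: row=18, L[18]='N', prepend. Next row=LF[18]=8
  step 11: row=8, L[8]='N', prepend. Next row=LF[8]=3
  step 12: row=3, L[3]='n', prepend. Next row=LF[3]=16
  step 13: row=16, L[16]='N', prepend. Next row=LF[16]=7
  step 14: row=7, L[7]='n', prepend. Next row=LF[7]=17
  step 15: row=17, L[17]='m', prepend. Next row=LF[17]=13
  step 16: row=13, L[13]='N', prepend. Next row=LF[13]=6
  step 17: row=6, L[6]='m', prepend. Next row=LF[6]=11
  step 18: row=11, L[11]='N', prepend. Next row=LF[11]=5
  step 19: row=5, L[5]='m', prepend. Next row=LF[5]=10
  step 20: row=10, L[10]='m', prepend. Next row=LF[10]=12
Reversed output: mmNmNmnNnNNnmnnMMNm$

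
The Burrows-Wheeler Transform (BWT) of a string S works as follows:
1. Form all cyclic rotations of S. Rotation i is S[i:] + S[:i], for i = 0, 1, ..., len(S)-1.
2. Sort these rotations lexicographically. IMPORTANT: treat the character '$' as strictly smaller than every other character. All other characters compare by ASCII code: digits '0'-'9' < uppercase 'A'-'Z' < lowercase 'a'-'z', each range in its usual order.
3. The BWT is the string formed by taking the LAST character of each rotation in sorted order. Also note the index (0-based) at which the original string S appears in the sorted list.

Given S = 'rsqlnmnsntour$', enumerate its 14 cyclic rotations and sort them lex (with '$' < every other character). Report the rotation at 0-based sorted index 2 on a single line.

Answer: mnsntour$rsqln

Derivation:
All 14 rotations (rotation i = S[i:]+S[:i]):
  rot[0] = rsqlnmnsntour$
  rot[1] = sqlnmnsntour$r
  rot[2] = qlnmnsntour$rs
  rot[3] = lnmnsntour$rsq
  rot[4] = nmnsntour$rsql
  rot[5] = mnsntour$rsqln
  rot[6] = nsntour$rsqlnm
  rot[7] = sntour$rsqlnmn
  rot[8] = ntour$rsqlnmns
  rot[9] = tour$rsqlnmnsn
  rot[10] = our$rsqlnmnsnt
  rot[11] = ur$rsqlnmnsnto
  rot[12] = r$rsqlnmnsntou
  rot[13] = $rsqlnmnsntour
Sorted (with $ < everything):
  sorted[0] = $rsqlnmnsntour
  sorted[1] = lnmnsntour$rsq
  sorted[2] = mnsntour$rsqln
  sorted[3] = nmnsntour$rsql
  sorted[4] = nsntour$rsqlnm
  sorted[5] = ntour$rsqlnmns
  sorted[6] = our$rsqlnmnsnt
  sorted[7] = qlnmnsntour$rs
  sorted[8] = r$rsqlnmnsntou
  sorted[9] = rsqlnmnsntour$
  sorted[10] = sntour$rsqlnmn
  sorted[11] = sqlnmnsntour$r
  sorted[12] = tour$rsqlnmnsn
  sorted[13] = ur$rsqlnmnsnto
sorted[2] = mnsntour$rsqln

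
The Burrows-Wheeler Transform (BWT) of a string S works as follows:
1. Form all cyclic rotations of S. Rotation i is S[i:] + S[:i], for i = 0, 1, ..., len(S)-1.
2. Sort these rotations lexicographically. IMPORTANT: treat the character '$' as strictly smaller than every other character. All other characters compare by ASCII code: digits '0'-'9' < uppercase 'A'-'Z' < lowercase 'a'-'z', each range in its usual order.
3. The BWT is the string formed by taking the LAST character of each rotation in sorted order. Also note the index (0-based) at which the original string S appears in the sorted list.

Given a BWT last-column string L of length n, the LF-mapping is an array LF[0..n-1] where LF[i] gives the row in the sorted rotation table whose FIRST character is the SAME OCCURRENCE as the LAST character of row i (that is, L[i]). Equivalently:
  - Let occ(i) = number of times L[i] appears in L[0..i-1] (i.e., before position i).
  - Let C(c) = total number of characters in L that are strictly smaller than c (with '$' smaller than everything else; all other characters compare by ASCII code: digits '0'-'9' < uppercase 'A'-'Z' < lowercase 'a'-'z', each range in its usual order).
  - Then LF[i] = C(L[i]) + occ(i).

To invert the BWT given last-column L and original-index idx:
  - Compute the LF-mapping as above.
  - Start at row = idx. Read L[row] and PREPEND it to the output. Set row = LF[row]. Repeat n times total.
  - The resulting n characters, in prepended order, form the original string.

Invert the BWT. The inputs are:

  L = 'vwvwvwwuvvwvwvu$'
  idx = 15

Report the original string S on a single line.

LF mapping: 3 10 4 11 5 12 13 1 6 7 14 8 15 9 2 0
Walk LF starting at row 15, prepending L[row]:
  step 1: row=15, L[15]='$', prepend. Next row=LF[15]=0
  step 2: row=0, L[0]='v', prepend. Next row=LF[0]=3
  step 3: row=3, L[3]='w', prepend. Next row=LF[3]=11
  step 4: row=11, L[11]='v', prepend. Next row=LF[11]=8
  step 5: row=8, L[8]='v', prepend. Next row=LF[8]=6
  step 6: row=6, L[6]='w', prepend. Next row=LF[6]=13
  step 7: row=13, L[13]='v', prepend. Next row=LF[13]=9
  step 8: row=9, L[9]='v', prepend. Next row=LF[9]=7
  step 9: row=7, L[7]='u', prepend. Next row=LF[7]=1
  step 10: row=1, L[1]='w', prepend. Next row=LF[1]=10
  step 11: row=10, L[10]='w', prepend. Next row=LF[10]=14
  step 12: row=14, L[14]='u', prepend. Next row=LF[14]=2
  step 13: row=2, L[2]='v', prepend. Next row=LF[2]=4
  step 14: row=4, L[4]='v', prepend. Next row=LF[4]=5
  step 15: row=5, L[5]='w', prepend. Next row=LF[5]=12
  step 16: row=12, L[12]='w', prepend. Next row=LF[12]=15
Reversed output: wwvvuwwuvvwvvwv$

Answer: wwvvuwwuvvwvvwv$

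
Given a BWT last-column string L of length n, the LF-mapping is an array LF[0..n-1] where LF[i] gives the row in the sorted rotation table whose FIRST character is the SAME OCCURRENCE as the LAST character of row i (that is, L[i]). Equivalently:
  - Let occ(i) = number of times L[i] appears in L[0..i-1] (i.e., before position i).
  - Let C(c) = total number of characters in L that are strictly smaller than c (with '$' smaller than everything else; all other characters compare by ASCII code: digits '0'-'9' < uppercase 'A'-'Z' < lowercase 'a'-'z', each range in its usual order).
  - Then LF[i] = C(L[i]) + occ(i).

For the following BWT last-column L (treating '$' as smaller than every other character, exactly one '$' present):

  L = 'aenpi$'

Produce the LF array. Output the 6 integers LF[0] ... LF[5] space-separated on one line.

Char counts: '$':1, 'a':1, 'e':1, 'i':1, 'n':1, 'p':1
C (first-col start): C('$')=0, C('a')=1, C('e')=2, C('i')=3, C('n')=4, C('p')=5
L[0]='a': occ=0, LF[0]=C('a')+0=1+0=1
L[1]='e': occ=0, LF[1]=C('e')+0=2+0=2
L[2]='n': occ=0, LF[2]=C('n')+0=4+0=4
L[3]='p': occ=0, LF[3]=C('p')+0=5+0=5
L[4]='i': occ=0, LF[4]=C('i')+0=3+0=3
L[5]='$': occ=0, LF[5]=C('$')+0=0+0=0

Answer: 1 2 4 5 3 0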